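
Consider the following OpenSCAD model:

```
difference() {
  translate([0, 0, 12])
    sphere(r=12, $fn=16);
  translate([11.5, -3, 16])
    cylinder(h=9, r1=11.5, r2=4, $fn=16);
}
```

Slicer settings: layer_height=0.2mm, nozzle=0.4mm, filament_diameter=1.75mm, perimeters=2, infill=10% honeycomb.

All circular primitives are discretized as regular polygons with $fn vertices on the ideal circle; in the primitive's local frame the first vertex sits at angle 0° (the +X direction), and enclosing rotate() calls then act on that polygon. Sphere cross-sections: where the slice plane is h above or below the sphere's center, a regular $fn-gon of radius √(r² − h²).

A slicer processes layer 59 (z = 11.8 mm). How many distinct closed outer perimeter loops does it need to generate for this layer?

1

At z = 11.8 mm: the sphere: section is a regular 16-gon, circumradius = √(r²−h²) = √(12²−0.2²) = 11.998; the cone at (11.5, -3) is absent (z outside [16, 25]); Subtracting the remaining from the first: none of the subtracted shapes is present at this height, so the r=12 sphere is unchanged — 1 connected region. The result has 1 disconnected region.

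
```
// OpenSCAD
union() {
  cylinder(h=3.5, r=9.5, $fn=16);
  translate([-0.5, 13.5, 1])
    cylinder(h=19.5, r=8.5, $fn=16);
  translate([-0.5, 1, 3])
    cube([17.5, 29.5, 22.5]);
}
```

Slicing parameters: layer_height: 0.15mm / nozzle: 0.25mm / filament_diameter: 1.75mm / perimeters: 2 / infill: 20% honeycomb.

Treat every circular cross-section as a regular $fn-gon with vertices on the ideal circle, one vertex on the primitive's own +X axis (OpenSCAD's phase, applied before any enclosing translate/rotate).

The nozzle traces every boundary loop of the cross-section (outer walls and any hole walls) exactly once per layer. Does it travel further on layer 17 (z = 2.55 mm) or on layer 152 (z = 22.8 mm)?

layer 152 (z = 22.8 mm)

Layer 17 (z = 2.55): the r=9.5 cylinder gives a regular 16-gon of circumradius 9.5 (constant along its height) (perimeter = 2·16·9.500·sin(180°/16) = 59.31 mm); the r=8.5 cylinder at (-0.5, 13.5) contributes a regular 16-gon of circumradius 8.5 (perimeter = 2·16·8.500·sin(180°/16) = 53.06 mm); the cube at (-0.5, 1) is absent (z outside [3, 25.5]); Taking the union: the regions partially overlap (shared area 33.49 mm²), so the edge portions inside another operand are dropped and the merged outline is re-measured after clipping — boundary = 87.07 mm. So its perimeter = 87.07 mm. Layer 152 (z = 22.8): the cylinder is not intersected at this z (z outside [0, 3.5]); the cylinder at (-0.5, 13.5) is absent (z outside [1, 20.5]); the cube at (-0.5, 1) (footprint 17.5×29.5) is included at this height (perimeter 94.00 mm); Taking the union: only the 17.5×29.5 cube at (-0.5, 1) is present, so the union is just that shape — boundary = 94.00 mm. So its perimeter = 94.00 mm. Layer 152 is larger (94.00 vs 87.07 mm).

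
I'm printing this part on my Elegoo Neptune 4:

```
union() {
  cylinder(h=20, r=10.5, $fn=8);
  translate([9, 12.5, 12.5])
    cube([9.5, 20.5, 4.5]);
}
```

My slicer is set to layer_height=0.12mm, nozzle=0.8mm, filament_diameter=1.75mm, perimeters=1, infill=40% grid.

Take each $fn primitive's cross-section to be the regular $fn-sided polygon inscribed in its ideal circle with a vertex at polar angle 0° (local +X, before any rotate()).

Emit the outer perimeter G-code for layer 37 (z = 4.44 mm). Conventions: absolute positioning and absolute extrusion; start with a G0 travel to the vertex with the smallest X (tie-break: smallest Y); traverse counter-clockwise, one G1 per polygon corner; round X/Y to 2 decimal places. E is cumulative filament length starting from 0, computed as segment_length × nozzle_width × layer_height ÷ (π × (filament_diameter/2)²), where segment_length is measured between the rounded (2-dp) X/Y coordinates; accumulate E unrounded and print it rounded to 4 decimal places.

G0 X-10.50 Y0.00 Z4.44
G1 X-7.42 Y-7.42 E0.3206
G1 X0.00 Y-10.50 E0.6413
G1 X7.42 Y-7.42 E0.9619
G1 X10.50 Y0.00 E1.2826
G1 X7.42 Y7.42 E1.6032
G1 X0.00 Y10.50 E1.9239
G1 X-7.42 Y7.42 E2.2445
G1 X-10.50 Y0.00 E2.5652

At z = 4.44 mm: the cylinder: section is a regular 8-gon, circumradius r=10.5; the cube at (9, 12.5) does not reach this height (z outside [12.5, 17]); Merging all regions: only the r=10.5 cylinder is present, so the union is just that shape — 1 connected region. The outline is a single polygon with 8 vertices. Extrusion per mm of travel: 0.8 × 0.12 / (π × 0.875²) = 0.039912. Accumulating E over each segment gives final E = 2.5652.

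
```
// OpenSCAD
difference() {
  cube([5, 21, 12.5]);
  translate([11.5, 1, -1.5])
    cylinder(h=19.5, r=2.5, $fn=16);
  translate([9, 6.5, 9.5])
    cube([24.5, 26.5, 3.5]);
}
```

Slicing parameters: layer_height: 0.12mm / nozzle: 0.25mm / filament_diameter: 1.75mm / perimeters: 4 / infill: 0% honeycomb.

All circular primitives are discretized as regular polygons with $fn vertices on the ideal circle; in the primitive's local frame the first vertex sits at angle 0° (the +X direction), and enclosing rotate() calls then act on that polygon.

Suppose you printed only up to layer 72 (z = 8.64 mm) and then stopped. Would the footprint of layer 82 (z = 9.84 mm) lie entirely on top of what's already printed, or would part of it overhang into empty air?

Compare the two slices. At z = 8.64: the cube (footprint 5×21) is included at this height (area 105.00 mm²); the r=2.5 cylinder at (11.5, 1) contributes a regular 16-gon of circumradius 2.5 (area = (16/2)·2.500²·sin(360°/16) = 19.13 mm²); the cube at (9, 6.5) is absent (z outside [9.5, 13]); After the difference (first − rest): starting from the 5×21 cube (105.00 mm²), the r=2.5 cylinder at (11.5, 1) misses the remaining region (no effect) — area = 105.00 mm². At z = 9.84: the cube (footprint 5×21) is included at this height (area 105.00 mm²); the r=2.5 cylinder at (11.5, 1) contributes a regular 16-gon of circumradius 2.5 (area = (16/2)·2.500²·sin(360°/16) = 19.13 mm²); the cube at (9, 6.5) (footprint 24.5×26.5) is included at this height (area 649.25 mm²); After the difference (first − rest): starting from the 5×21 cube (105.00 mm²), the r=2.5 cylinder at (11.5, 1) misses the remaining region (no effect); the 24.5×26.5 cube at (9, 6.5) misses the remaining region (no effect) — area = 105.00 mm². Checking containment: the cross-section at z = 9.84 is a subset of the cross-section at z = 8.64.

entirely on top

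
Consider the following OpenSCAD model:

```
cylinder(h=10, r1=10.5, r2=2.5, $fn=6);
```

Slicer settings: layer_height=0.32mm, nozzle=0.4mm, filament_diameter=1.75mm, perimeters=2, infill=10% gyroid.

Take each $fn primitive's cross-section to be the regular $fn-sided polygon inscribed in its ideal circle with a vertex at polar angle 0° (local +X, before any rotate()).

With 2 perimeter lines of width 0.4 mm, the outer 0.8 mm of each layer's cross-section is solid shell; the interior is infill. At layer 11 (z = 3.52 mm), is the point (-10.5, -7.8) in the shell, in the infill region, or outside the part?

outside

At z = 3.52 mm: the cone contributes a regular 6-gon of circumradius 7.684 (interpolated between r1=10.5 and r2=2.5 at t=0.352). Overall, the cross-section is a single solid region. The nearest boundary edge runs (-7.68, 0.00)→(-3.84, -6.65); distance from the point to it = 6.34 mm. The point is not inside any of the regions above, so it lies outside the cross-section (6.34 mm from the nearest boundary).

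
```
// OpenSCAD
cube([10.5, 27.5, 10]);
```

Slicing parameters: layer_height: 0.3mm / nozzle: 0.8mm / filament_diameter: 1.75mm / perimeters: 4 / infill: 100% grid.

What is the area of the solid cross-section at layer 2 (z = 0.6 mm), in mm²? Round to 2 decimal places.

288.75 mm²

At z = 0.6 mm: the 10.5×27.5 cube contributes its full rectangle (area 288.75 mm²). Overall, the cross-section is a single solid region. Net area = 288.75 mm².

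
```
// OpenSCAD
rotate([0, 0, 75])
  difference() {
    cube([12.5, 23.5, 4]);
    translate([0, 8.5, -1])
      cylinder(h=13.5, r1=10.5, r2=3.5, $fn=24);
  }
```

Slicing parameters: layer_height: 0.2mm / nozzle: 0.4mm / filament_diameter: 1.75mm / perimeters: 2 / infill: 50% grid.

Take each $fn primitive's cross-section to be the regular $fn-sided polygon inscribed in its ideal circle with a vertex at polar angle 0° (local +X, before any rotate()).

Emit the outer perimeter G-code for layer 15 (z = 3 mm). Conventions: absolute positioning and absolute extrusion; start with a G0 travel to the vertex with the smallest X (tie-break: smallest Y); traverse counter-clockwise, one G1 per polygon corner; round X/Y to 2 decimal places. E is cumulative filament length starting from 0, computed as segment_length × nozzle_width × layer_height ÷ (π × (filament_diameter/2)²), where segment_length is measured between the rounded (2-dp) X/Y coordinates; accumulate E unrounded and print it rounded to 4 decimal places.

G0 X-22.70 Y6.08 Z3.00
G1 X-16.35 Y4.38 E0.2186
G1 X-15.51 Y6.41 E0.2917
G1 X-14.17 Y8.16 E0.3650
G1 X-12.42 Y9.50 E0.4383
G1 X-10.39 Y10.34 E0.5114
G1 X-8.21 Y10.63 E0.5845
G1 X-6.03 Y10.34 E0.6577
G1 X-4.00 Y9.50 E0.7308
G1 X-2.25 Y8.16 E0.8041
G1 X-0.91 Y6.41 E0.8774
G1 X-0.07 Y4.38 E0.9504
G1 X0.22 Y2.20 E1.0236
G1 X-0.07 Y0.02 E1.0967
G1 X0.00 Y0.00 E1.0992
G1 X3.24 Y12.07 E1.5148
G1 X-19.46 Y18.16 E2.2965
G1 X-22.70 Y6.08 E2.7125

At z = 3 mm: the cube (footprint 12.5×23.5) is included at this height; the cone at (0, 8.5): at t=0.296 of its height the radius interpolates to r₁+(r₂−r₁)t = 8.426, giving a regular 24-gon of that circumradius; Taking the first minus the rest: starting from the 12.5×23.5 cube, the cone at (0, 8.5) partially overlaps it — only the 110.25 mm² overlap (of its 220.50 mm²) is removed, clipping the outline — 1 connected region; (whole slice rotated 75° about Z — lengths, areas and connectivity unchanged). The outline is a single polygon with 17 vertices. Extrusion per mm of travel: 0.4 × 0.2 / (π × 0.875²) = 0.033260. Accumulating E over each segment gives final E = 2.7125.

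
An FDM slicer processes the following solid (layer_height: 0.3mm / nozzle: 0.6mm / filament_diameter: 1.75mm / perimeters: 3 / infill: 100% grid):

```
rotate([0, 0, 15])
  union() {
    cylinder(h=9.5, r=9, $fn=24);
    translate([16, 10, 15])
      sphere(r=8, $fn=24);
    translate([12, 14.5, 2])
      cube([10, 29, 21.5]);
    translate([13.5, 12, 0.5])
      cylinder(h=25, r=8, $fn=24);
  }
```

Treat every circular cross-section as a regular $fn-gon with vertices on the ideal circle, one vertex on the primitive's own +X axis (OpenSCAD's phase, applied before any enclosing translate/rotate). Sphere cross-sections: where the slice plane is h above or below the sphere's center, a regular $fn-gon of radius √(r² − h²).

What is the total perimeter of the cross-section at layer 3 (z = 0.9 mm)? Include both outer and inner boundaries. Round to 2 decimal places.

106.51 mm

At z = 0.9 mm: the r=9 cylinder contributes a regular 24-gon of circumradius 9 (perimeter = 2·24·9.000·sin(180°/24) = 56.39 mm); the sphere at (16, 10) does not reach this height (|z−center|=14.100 > r=8); the cube at (12, 14.5) does not reach this height (z outside [2, 23.5]); the cylinder at (13.5, 12): section is a regular 24-gon, circumradius r=8 (perimeter = 2·24·8.000·sin(180°/24) = 50.12 mm); Merging all regions: the 2 present regions are separate (no shared area or edge), so areas and boundary lengths simply add and each stays a separate island — boundary = 106.51 mm; (rotated 15° about Z; rotation is an isometry so areas/perimeters/island counts are preserved). Overall, the cross-section has 2 separate islands. Total boundary length (outer) = 106.51 mm.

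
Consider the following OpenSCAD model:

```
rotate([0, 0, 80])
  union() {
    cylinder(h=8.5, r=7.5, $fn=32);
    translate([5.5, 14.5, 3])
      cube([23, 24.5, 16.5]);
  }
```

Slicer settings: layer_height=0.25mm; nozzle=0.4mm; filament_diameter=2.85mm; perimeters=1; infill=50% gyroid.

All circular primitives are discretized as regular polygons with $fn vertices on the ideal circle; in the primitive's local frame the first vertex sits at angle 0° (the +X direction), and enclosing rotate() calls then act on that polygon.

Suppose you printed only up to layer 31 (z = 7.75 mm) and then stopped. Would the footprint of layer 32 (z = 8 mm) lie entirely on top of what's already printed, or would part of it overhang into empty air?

entirely on top

Compare the two slices. At z = 7.75: the r=7.5 cylinder gives a regular 32-gon of circumradius 7.5 (constant along its height) (area = (32/2)·7.500²·sin(360°/32) = 175.58 mm²); the 23×24.5 cube at (5.5, 14.5) contributes its full rectangle (area 563.50 mm²); Taking the union: the 2 present regions are separate (no shared area or edge), so areas and boundary lengths simply add and each stays a separate island — area = 739.08 mm²; (rotated 80° about Z; rotation is an isometry so areas/perimeters/island counts are preserved). At z = 8: the cylinder: section is a regular 32-gon, circumradius r=7.5 (area = (32/2)·7.500²·sin(360°/32) = 175.58 mm²); the 23×24.5 cube at (5.5, 14.5) contributes its full rectangle (area 563.50 mm²); Taking the union: the 2 present regions are separate (no shared area or edge), so areas and boundary lengths simply add and each stays a separate island — area = 739.08 mm²; (rotated 80° about Z; rotation is an isometry so areas/perimeters/island counts are preserved). Checking containment: the cross-section at z = 8 is a subset of the cross-section at z = 7.75.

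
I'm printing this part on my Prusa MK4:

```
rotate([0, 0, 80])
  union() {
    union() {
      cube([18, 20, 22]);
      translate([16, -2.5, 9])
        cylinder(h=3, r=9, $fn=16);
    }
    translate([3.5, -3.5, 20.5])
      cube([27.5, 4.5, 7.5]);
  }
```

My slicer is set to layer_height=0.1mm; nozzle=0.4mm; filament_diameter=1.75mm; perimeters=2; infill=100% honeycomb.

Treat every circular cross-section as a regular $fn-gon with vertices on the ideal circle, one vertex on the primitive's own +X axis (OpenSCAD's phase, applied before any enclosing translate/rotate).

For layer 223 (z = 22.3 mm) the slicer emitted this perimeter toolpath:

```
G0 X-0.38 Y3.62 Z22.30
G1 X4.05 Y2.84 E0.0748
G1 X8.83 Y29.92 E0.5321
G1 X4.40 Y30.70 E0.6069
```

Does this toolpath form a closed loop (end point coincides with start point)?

no

Start point (G0): (-0.38, 3.62). End point (last G1): the path does not return to the start — open.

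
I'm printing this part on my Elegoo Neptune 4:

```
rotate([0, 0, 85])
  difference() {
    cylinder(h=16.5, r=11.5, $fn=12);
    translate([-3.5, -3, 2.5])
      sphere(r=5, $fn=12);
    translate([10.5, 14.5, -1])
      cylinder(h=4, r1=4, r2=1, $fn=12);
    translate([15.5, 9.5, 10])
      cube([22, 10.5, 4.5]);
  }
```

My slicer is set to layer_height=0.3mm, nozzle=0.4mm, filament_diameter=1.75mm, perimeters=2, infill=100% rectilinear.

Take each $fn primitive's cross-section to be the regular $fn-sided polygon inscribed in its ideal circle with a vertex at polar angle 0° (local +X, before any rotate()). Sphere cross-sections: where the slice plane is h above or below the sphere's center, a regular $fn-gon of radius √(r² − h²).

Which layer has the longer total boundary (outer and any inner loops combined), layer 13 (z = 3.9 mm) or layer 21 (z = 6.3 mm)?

layer 13 (z = 3.9 mm)

Layer 13 (z = 3.9): the r=11.5 cylinder contributes a regular 12-gon of circumradius 11.5 (perimeter = 2·12·11.500·sin(180°/12) = 71.43 mm); the r=5 sphere at (-3.5, -3) slices to a regular 12-gon of circumradius 4.800 (√(r²−h²) with h=1.4 from center) (perimeter = 2·12·4.800·sin(180°/12) = 29.82 mm); the cone at (10.5, 14.5) does not reach this height (z outside [-1, 3]); the cube at (15.5, 9.5) is absent (z outside [10, 14.5]); Subtracting the remaining from the first: starting from the r=11.5 cylinder, the r=5 sphere at (-3.5, -3) lies wholly inside it (removes its full 69.12 mm² and its 29.82 mm outline becomes a hole wall) — boundary (outer + 1 inner loop) = 101.25 mm; (rotated 85° about Z; rotation is an isometry so areas/perimeters/island counts are preserved). So its perimeter = 101.25 mm. Layer 21 (z = 6.3): the r=11.5 cylinder contributes a regular 12-gon of circumradius 11.5 (perimeter = 2·12·11.500·sin(180°/12) = 71.43 mm); the r=5 sphere at (-3.5, -3) contributes a regular 12-gon of circumradius √(5²−3.8²) = 3.250 (perimeter = 2·12·3.250·sin(180°/12) = 20.19 mm); the cone at (10.5, 14.5) does not reach this height (z outside [-1, 3]); the cube at (15.5, 9.5) is absent (z outside [10, 14.5]); Subtracting the remaining from the first: starting from the r=11.5 cylinder, the r=5 sphere at (-3.5, -3) lies wholly inside it (removes its full 31.68 mm² and its 20.19 mm outline becomes a hole wall) — boundary (outer + 1 inner loop) = 91.62 mm; (rotated 85° about Z; rotation is an isometry so areas/perimeters/island counts are preserved). So its perimeter = 91.62 mm. Layer 13 is larger (101.25 vs 91.62 mm).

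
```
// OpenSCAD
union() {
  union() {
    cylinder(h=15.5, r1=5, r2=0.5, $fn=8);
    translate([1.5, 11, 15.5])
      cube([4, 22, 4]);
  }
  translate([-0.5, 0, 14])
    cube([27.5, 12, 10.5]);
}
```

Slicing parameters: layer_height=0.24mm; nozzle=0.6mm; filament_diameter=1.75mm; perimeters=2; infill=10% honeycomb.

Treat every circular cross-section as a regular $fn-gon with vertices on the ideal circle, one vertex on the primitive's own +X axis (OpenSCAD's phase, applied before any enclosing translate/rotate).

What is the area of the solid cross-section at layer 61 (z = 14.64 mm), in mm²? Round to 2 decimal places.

330.87 mm²

At z = 14.64 mm: the cone (r1=5→r2=0.5) has section circumradius 0.750 here — a regular 8-gon (area = (8/2)·0.750²·sin(360°/8) = 1.59 mm²); the cube at (1.5, 11) is not intersected at this z (z outside [15.5, 19.5]); Combining (union): only the cone is present, so the union is just that shape — area = 1.59 mm²; the cube at (-0.5, 0) (footprint 27.5×12) is included at this height (area 330.00 mm²); Merging all regions: the regions partially overlap — summed areas 331.59 mm² minus the doubly-counted overlap 0.72 mm² gives 330.87 mm² — area = 330.87 mm². Overall, the cross-section is a single solid region. Net area = 330.87 mm².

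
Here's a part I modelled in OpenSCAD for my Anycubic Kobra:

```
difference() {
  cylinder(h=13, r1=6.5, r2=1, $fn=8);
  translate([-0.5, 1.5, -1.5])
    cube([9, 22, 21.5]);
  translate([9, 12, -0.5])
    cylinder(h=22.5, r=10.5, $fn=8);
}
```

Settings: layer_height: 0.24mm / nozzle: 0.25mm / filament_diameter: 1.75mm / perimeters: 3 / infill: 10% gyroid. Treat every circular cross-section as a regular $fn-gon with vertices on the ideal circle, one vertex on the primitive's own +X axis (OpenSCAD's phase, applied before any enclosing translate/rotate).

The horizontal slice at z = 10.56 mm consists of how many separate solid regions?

1

At z = 10.56 mm: the cone contributes a regular 8-gon of circumradius 2.032 (interpolated between r1=6.5 and r2=1 at t=0.812); the 9×22 cube at (-0.5, 1.5) contributes its full rectangle; the r=10.5 cylinder at (9, 12) gives a regular 8-gon of circumradius 10.5 (constant along its height); Subtracting the remaining from the first: starting from the cone, the 9×22 cube at (-0.5, 1.5) partially overlaps it — only the 0.56 mm² overlap (of its 198.00 mm²) is removed, clipping the outline; the r=10.5 cylinder at (9, 12) misses the remaining region (no effect) — 1 connected region. The result has 1 disconnected region.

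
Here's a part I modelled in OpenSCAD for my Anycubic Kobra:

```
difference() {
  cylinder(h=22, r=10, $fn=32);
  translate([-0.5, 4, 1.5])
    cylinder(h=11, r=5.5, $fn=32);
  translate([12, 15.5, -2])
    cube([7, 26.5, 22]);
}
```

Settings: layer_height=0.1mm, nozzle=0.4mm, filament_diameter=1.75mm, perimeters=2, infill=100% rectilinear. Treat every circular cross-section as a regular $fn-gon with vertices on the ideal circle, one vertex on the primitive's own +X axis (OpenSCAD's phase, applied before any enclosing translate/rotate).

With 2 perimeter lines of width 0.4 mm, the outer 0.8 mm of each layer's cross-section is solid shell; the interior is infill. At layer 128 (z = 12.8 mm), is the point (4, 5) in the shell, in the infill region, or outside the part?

infill

At z = 12.8 mm: the r=10 cylinder gives a regular 32-gon of circumradius 10 (constant along its height); the cylinder at (-0.5, 4) is not intersected at this z (z outside [1.5, 12.5]); the cube at (12, 15.5) (footprint 7×26.5) is included at this height; Taking the first minus the rest: starting from the r=10 cylinder, the 7×26.5 cube at (12, 15.5) misses the remaining region (no effect) — 1 connected region. Overall, the cross-section is a single solid region. The nearest boundary edge runs (5.56, 8.31)→(7.07, 7.07); distance from the point to it = 3.55 mm. The point is inside the cross-section and 3.55 mm from the nearest boundary — more than the 0.8 mm shell width (2 × 0.4), so it's in the infill interior.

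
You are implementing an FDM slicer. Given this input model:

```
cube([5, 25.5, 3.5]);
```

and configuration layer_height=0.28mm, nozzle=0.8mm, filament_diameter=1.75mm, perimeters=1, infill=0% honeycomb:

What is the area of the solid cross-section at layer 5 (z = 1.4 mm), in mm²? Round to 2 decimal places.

127.50 mm²

At z = 1.4 mm: the cube is present — its section is the full 5×25.5 rectangle (area 127.50 mm²). Overall, the cross-section is a single solid region. Net area = 127.50 mm².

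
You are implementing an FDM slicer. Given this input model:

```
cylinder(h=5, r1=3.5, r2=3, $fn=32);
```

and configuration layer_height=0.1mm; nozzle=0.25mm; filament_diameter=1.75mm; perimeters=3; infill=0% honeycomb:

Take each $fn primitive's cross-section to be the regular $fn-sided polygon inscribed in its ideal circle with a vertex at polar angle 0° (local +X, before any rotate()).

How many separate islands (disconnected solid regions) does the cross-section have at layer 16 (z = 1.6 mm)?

1

At z = 1.6 mm: the cone (r1=3.5→r2=3) has section circumradius 3.340 here — a regular 32-gon. Overall, the cross-section is a single solid region. Island count = 1.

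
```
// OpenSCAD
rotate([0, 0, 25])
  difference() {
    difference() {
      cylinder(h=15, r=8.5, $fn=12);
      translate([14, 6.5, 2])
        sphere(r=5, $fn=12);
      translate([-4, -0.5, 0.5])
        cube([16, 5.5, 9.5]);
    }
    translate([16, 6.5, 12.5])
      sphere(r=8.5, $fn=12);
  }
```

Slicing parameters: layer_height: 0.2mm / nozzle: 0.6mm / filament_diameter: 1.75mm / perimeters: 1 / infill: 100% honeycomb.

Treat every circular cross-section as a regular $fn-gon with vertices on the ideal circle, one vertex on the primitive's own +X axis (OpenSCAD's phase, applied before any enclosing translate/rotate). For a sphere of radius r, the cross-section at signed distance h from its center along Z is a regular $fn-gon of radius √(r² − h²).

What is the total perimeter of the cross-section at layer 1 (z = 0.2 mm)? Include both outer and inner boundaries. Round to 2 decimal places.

At z = 0.2 mm: the cylinder: section is a regular 12-gon, circumradius r=8.5 (perimeter = 2·12·8.500·sin(180°/12) = 52.80 mm); the sphere at (14, 6.5): section is a regular 12-gon, circumradius = √(r²−h²) = √(5²−1.8²) = 4.665 (perimeter = 2·12·4.665·sin(180°/12) = 28.98 mm); the cube at (-4, -0.5) is not intersected at this z (z outside [0.5, 10]); After the difference (first − rest): starting from the r=8.5 cylinder, the r=5 sphere at (14, 6.5) misses the remaining region (no effect) — boundary = 52.80 mm; the sphere at (16, 6.5) is absent (|z−center|=12.300 > r=8.5); After the difference (first − rest): none of the subtracted shapes is present at this height, so that combined region is unchanged — boundary = 52.80 mm; (whole slice rotated 25° about Z — lengths, areas and connectivity unchanged). Overall, the cross-section is a single solid region. Total boundary length (outer) = 52.80 mm.

52.80 mm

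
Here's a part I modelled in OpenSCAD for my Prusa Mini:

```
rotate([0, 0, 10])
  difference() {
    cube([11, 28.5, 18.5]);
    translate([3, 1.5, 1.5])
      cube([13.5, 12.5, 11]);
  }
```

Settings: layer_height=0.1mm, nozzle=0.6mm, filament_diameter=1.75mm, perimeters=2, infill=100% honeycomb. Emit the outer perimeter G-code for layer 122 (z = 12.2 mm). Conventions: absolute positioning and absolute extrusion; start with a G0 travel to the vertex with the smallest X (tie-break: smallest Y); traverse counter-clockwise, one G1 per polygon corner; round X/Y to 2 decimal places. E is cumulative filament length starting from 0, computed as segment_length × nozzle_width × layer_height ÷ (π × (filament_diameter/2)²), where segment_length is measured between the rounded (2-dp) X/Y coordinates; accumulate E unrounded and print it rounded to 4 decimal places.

At z = 12.2 mm: the cube is present — its section is the full 11×28.5 rectangle; the 13.5×12.5 cube at (3, 1.5) contributes its full rectangle; Taking the first minus the rest: starting from the 11×28.5 cube, the 13.5×12.5 cube at (3, 1.5) partially overlaps it — only the 100.00 mm² overlap (of its 168.75 mm²) is removed, clipping the outline — 1 connected region; (whole slice rotated 10° about Z — lengths, areas and connectivity unchanged). The outline is a single polygon with 8 vertices. Extrusion per mm of travel: 0.6 × 0.1 / (π × 0.875²) = 0.024945. Accumulating E over each segment gives final E = 2.3699.

G0 X-4.95 Y28.07 Z12.20
G1 X0.00 Y0.00 E0.7110
G1 X10.83 Y1.91 E0.9853
G1 X10.57 Y3.39 E1.0228
G1 X2.69 Y2.00 E1.2224
G1 X0.52 Y14.31 E1.5342
G1 X8.40 Y15.70 E1.7338
G1 X5.88 Y29.98 E2.0956
G1 X-4.95 Y28.07 E2.3699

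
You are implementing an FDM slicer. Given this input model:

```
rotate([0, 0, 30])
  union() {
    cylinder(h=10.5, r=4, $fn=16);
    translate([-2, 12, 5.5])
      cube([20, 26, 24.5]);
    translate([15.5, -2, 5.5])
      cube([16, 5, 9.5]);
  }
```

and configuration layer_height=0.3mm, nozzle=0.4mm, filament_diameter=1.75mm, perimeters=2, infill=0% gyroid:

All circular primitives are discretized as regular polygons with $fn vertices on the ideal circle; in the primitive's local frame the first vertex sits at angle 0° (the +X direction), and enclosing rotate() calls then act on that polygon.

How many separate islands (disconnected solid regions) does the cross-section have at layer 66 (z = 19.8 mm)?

1

At z = 19.8 mm: the cylinder is absent (z outside [0, 10.5]); the cube at (-2, 12) is present — its section is the full 20×26 rectangle; the cube at (15.5, -2) is absent (z outside [5.5, 15]); Taking the union: only the 20×26 cube at (-2, 12) is present, so the union is just that shape — 1 connected region; (rotated 30° about Z; rotation is an isometry so areas/perimeters/island counts are preserved). Overall, the cross-section is a single solid region. Island count = 1.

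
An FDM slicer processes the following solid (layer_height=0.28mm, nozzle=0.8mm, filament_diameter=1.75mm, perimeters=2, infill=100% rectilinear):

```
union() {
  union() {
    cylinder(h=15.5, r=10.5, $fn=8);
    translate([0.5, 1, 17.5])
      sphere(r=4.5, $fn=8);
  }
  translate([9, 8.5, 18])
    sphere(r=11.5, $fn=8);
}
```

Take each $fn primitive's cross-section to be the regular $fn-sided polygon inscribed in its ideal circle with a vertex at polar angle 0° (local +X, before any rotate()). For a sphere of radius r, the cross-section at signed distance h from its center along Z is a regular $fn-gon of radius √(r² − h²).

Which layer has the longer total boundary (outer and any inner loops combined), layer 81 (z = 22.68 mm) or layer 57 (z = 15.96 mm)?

layer 57 (z = 15.96 mm)

Layer 81 (z = 22.68): the cylinder is not intersected at this z (z outside [0, 15.5]); the sphere at (0.5, 1) does not reach this height (|z−center|=5.180 > r=4.5); Merging all regions: nothing is present at this height; the r=11.5 sphere at (9, 8.5) slices to a regular 8-gon of circumradius 10.505 (√(r²−h²) with h=4.68 from center) (perimeter = 2·8·10.505·sin(180°/8) = 64.32 mm); Taking the union: only the r=11.5 sphere at (9, 8.5) is present, so the union is just that shape — boundary = 64.32 mm. So its perimeter = 64.32 mm. Layer 57 (z = 15.96): the cylinder is not intersected at this z (z outside [0, 15.5]); the sphere at (0.5, 1): section is a regular 8-gon, circumradius = √(r²−h²) = √(4.5²−1.54²) = 4.228 (perimeter = 2·8·4.228·sin(180°/8) = 25.89 mm); Taking the union: only the r=4.5 sphere at (0.5, 1) is present, so the union is just that shape — boundary = 25.89 mm; the sphere at (9, 8.5): section is a regular 8-gon, circumradius = √(r²−h²) = √(11.5²−2.04²) = 11.318 (perimeter = 2·8·11.318·sin(180°/8) = 69.30 mm); Merging all regions: the regions partially overlap (shared area 18.81 mm²), so the edge portions inside another operand are dropped and the merged outline is re-measured after clipping — boundary = 77.65 mm. So its perimeter = 77.65 mm. Layer 57 is larger (77.65 vs 64.32 mm).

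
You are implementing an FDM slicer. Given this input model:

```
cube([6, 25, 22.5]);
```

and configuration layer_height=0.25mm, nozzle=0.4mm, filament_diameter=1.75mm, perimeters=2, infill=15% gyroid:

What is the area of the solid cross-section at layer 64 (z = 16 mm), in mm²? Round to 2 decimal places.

150.00 mm²

At z = 16 mm: the cube (footprint 6×25) is included at this height (area 150.00 mm²). Overall, the cross-section is a single solid region. Net area = 150.00 mm².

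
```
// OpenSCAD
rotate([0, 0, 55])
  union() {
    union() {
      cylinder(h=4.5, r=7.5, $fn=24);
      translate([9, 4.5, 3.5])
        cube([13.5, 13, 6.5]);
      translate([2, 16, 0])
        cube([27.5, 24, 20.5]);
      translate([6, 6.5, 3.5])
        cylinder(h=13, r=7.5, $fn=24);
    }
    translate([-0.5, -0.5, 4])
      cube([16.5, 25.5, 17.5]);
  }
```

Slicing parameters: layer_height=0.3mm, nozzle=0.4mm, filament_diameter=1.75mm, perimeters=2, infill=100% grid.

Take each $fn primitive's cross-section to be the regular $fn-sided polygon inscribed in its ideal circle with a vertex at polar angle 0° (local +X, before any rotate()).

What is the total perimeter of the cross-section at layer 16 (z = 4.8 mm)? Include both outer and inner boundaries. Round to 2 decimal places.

141.46 mm

At z = 4.8 mm: the cylinder is not intersected at this z (z outside [0, 4.5]); the cube at (9, 4.5) is present — its section is the full 13.5×13 rectangle (perimeter 53.00 mm); the 27.5×24 cube at (2, 16) contributes its full rectangle (perimeter 103.00 mm); the r=7.5 cylinder at (6, 6.5) gives a regular 24-gon of circumradius 7.5 (constant along its height) (perimeter = 2·24·7.500·sin(180°/24) = 46.99 mm); Combining (union): the regions partially overlap (shared area 50.91 mm²), so the edge portions inside another operand are dropped and the merged outline is re-measured after clipping — boundary = 149.30 mm; the cube at (-0.5, -0.5) (footprint 16.5×25.5) is included at this height (perimeter 84.00 mm); Merging all regions: the regions partially overlap (shared area 344.23 mm²), so the edge portions inside another operand are dropped and the merged outline is re-measured after clipping — boundary = 141.46 mm; (whole slice rotated 55° about Z — lengths, areas and connectivity unchanged). Overall, the cross-section is a single solid region. Total boundary length (outer) = 141.46 mm.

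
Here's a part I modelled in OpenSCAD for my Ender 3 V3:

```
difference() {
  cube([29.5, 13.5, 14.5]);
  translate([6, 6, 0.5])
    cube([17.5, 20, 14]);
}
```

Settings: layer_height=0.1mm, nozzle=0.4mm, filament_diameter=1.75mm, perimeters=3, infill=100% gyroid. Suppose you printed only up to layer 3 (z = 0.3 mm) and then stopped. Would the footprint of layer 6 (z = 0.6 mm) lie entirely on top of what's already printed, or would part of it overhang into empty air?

Compare the two slices. At z = 0.3: the 29.5×13.5 cube contributes its full rectangle (area 398.25 mm²); the cube at (6, 6) does not reach this height (z outside [0.5, 14.5]); Subtracting the remaining from the first: none of the subtracted shapes is present at this height, so the 29.5×13.5 cube is unchanged — area = 398.25 mm². At z = 0.6: the cube (footprint 29.5×13.5) is included at this height (area 398.25 mm²); the cube at (6, 6) (footprint 17.5×20) is included at this height (area 350.00 mm²); After the difference (first − rest): starting from the 29.5×13.5 cube (398.25 mm²), the 17.5×20 cube at (6, 6) partially overlaps it — only the 131.25 mm² overlap (of its 350.00 mm²) is removed, clipping the outline — area = 267.00 mm². Checking containment: the cross-section at z = 0.6 is a subset of the cross-section at z = 0.3.

entirely on top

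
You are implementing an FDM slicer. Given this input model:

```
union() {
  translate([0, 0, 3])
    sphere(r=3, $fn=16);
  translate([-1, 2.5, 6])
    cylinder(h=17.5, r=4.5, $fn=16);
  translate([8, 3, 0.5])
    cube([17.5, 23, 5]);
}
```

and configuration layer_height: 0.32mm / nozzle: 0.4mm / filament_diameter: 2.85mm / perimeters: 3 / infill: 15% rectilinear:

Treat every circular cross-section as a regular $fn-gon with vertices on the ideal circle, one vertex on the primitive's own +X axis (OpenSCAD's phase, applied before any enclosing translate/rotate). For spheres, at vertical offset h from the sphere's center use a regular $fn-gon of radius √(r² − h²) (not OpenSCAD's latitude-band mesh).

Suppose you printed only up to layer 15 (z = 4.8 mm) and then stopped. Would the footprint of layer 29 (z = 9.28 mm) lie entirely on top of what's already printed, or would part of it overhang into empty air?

Compare the two slices. At z = 4.8: the r=3 sphere slices to a regular 16-gon of circumradius 2.400 (√(r²−h²) with h=1.8 from center) (area = (16/2)·2.400²·sin(360°/16) = 17.63 mm²); the cylinder at (-1, 2.5) is not intersected at this z (z outside [6, 23.5]); the cube at (8, 3) is present — its section is the full 17.5×23 rectangle (area 402.50 mm²); Merging all regions: the 2 present regions are separate (no shared area or edge), so areas and boundary lengths simply add and each stays a separate island — area = 420.13 mm². At z = 9.28: the sphere is not intersected at this z (|z−center|=6.280 > r=3); the cylinder at (-1, 2.5): section is a regular 16-gon, circumradius r=4.5 (area = (16/2)·4.500²·sin(360°/16) = 61.99 mm²); the cube at (8, 3) does not reach this height (z outside [0.5, 5.5]); Taking the union: only the r=4.5 cylinder at (-1, 2.5) is present, so the union is just that shape — area = 61.99 mm². Checking containment: at z = 9.28 the cross-section extends beyond the z = 4.8 cross-section by about 46.14 mm².

part overhangs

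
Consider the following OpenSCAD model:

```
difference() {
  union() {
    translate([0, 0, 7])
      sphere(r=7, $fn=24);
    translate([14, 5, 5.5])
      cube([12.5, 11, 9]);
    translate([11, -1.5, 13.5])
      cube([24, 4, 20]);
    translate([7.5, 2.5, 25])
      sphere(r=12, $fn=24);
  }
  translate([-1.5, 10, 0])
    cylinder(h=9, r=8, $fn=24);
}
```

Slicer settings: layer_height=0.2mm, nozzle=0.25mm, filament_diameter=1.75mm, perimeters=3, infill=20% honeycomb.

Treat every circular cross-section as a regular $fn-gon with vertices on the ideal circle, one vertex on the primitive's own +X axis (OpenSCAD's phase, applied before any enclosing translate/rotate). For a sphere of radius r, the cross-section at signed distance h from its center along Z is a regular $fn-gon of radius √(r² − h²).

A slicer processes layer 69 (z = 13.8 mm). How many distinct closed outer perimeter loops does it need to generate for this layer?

3

At z = 13.8 mm: the r=7 sphere contributes a regular 24-gon of circumradius √(7²−6.8²) = 1.661; the cube at (14, 5) is present — its section is the full 12.5×11 rectangle; the 24×4 cube at (11, -1.5) contributes its full rectangle; the sphere at (7.5, 2.5): section is a regular 24-gon, circumradius = √(r²−h²) = √(12²−11.2²) = 4.308; Combining (union): the regions partially overlap (shared area 1.32 mm²), so overlapping operands fuse into one piece — 3 connected regions; the cylinder at (-1.5, 10) does not reach this height (z outside [0, 9]); Subtracting the remaining from the first: none of the subtracted shapes is present at this height, so the result so far is unchanged — 3 connected regions. The result has 3 disconnected regions.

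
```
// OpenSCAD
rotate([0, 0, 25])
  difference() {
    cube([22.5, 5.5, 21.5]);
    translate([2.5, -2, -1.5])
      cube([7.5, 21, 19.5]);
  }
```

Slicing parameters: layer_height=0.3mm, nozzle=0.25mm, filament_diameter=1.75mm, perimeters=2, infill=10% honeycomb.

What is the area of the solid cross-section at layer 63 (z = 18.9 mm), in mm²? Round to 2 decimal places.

123.75 mm²

At z = 18.9 mm: the 22.5×5.5 cube contributes its full rectangle (area 123.75 mm²); the cube at (2.5, -2) is absent (z outside [-1.5, 18]); Taking the first minus the rest: none of the subtracted shapes is present at this height, so the 22.5×5.5 cube is unchanged — area = 123.75 mm²; (whole slice rotated 25° about Z — lengths, areas and connectivity unchanged). Overall, the cross-section is a single solid region. Net area = 123.75 mm².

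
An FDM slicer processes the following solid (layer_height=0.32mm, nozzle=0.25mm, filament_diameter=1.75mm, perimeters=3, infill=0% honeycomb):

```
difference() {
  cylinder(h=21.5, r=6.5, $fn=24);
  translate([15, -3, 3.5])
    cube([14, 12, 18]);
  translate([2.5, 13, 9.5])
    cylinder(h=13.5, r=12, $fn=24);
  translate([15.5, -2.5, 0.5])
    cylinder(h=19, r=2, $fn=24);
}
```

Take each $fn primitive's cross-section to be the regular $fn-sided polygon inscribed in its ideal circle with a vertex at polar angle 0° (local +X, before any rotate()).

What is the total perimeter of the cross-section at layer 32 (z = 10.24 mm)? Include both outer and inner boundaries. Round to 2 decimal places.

38.45 mm

At z = 10.24 mm: the r=6.5 cylinder gives a regular 24-gon of circumradius 6.5 (constant along its height) (perimeter = 2·24·6.500·sin(180°/24) = 40.72 mm); the cube at (15, -3) is present — its section is the full 14×12 rectangle (perimeter 52.00 mm); the r=12 cylinder at (2.5, 13) gives a regular 24-gon of circumradius 12 (constant along its height) (perimeter = 2·24·12.000·sin(180°/24) = 75.18 mm); the r=2 cylinder at (15.5, -2.5) contributes a regular 24-gon of circumradius 2 (perimeter = 2·24·2.000·sin(180°/24) = 12.53 mm); Taking the first minus the rest: starting from the r=6.5 cylinder, the 14×12 cube at (15, -3) misses the remaining region (no effect); the r=12 cylinder at (2.5, 13) partially overlaps it — only the 42.25 mm² overlap (of its 447.24 mm²) is removed, clipping the outline; the r=2 cylinder at (15.5, -2.5) misses the remaining region (no effect) — boundary = 38.45 mm. Overall, the cross-section is a single solid region. Total boundary length (outer) = 38.45 mm.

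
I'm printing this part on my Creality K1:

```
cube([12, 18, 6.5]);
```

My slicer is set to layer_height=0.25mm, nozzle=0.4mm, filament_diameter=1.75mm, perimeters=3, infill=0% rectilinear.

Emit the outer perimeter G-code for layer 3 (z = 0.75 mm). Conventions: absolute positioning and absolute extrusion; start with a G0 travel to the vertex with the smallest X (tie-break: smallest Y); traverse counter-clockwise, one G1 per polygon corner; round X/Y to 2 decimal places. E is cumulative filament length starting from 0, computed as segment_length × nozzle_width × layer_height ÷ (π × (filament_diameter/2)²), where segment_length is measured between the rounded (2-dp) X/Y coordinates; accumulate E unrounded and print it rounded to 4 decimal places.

At z = 0.75 mm: the cube is present — its section is the full 12×18 rectangle. The outline is a single polygon with 4 vertices. Extrusion per mm of travel: 0.4 × 0.25 / (π × 0.875²) = 0.041575. Accumulating E over each segment gives final E = 2.4945.

G0 X0.00 Y0.00 Z0.75
G1 X12.00 Y0.00 E0.4989
G1 X12.00 Y18.00 E1.2473
G1 X0.00 Y18.00 E1.7462
G1 X0.00 Y0.00 E2.4945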